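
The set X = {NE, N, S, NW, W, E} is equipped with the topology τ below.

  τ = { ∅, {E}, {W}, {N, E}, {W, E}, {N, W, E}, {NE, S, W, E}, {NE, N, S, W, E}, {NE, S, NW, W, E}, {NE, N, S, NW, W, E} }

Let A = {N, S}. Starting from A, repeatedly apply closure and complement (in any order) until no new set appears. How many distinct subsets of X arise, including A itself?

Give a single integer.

6

closure: X∖int(X∖A) = X∖{W, E} = {NE, N, S, NW}
Let k=closure and c=complement:
  1. A     = {N, S}
  2. kA    = {NE, N, S, NW}
  3. cA    = {NE, NW, W, E}
  4. ckA   = {W, E}
  5. kcA   = {NE, N, S, NW, W, E}
  6. ckcA  = ∅
— saturated at 6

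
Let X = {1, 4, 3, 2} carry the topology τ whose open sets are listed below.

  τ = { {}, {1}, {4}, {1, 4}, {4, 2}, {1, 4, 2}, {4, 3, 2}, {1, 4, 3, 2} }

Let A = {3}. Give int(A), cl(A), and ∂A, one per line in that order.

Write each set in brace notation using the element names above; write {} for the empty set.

interior: largest open inside A is {} (from {})
cl via duality: int({1, 4, 2}) = {1, 4, 2}, so X∖{1, 4, 2} = {3}
cl∖int = {3}

int(A) = {}
cl(A)  = {3}
∂A     = {3}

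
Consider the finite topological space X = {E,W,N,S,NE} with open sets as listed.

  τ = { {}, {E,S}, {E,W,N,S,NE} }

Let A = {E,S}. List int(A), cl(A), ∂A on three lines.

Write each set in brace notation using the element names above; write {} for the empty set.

interior: largest open inside A is {E,S} (from {}, {E,S})
cl via duality: int({W,N,NE}) = {}, so X∖{} = {E,W,N,S,NE}
cl∖int = {W,N,NE}

int(A) = {E,S}
cl(A)  = {E,W,N,S,NE}
∂A     = {W,N,NE}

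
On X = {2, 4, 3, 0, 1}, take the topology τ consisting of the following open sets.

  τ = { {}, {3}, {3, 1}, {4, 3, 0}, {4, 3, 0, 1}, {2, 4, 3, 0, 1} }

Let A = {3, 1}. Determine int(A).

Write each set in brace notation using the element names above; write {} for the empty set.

{3, 1}

interior: largest open inside A is {3, 1} (from {}, {3}, {3, 1})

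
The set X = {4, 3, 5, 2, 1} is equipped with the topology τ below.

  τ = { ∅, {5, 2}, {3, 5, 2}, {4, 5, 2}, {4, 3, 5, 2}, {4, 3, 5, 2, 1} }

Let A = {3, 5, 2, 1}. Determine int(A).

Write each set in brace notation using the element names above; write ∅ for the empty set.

{3, 5, 2}

interior: largest open inside A is {3, 5, 2} (from ∅, {5, 2}, {3, 5, 2})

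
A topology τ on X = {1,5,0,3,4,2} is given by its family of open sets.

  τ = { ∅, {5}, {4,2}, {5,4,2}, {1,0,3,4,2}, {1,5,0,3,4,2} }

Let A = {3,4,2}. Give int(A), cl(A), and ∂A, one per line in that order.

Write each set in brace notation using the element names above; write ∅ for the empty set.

int(A) = {4,2}
cl(A)  = {1,0,3,4,2}
∂A     = {1,0,3}

opens ⊆ A: ∅, {4,2}; union → int = {4,2}
complement {1,5,0}; its interior {5}; cl(A) = X∖{5} = {1,0,3,4,2}
boundary = {1,0,3,4,2} ∖ {4,2} = {1,0,3}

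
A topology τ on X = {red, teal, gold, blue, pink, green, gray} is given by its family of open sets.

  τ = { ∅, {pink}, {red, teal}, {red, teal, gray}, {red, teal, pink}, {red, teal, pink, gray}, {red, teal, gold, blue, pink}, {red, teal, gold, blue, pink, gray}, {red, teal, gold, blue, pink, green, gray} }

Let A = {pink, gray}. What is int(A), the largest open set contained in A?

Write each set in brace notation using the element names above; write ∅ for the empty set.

interior: largest open inside A is {pink} (from ∅, {pink})

{pink}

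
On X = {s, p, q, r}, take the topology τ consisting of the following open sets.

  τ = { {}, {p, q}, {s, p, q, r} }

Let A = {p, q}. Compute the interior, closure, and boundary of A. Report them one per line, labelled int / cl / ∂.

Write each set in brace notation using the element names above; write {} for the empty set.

int(A) = {p, q}
cl(A)  = {s, p, q, r}
∂A     = {s, r}

U open, U⊆A: {}, {p, q}. int(A) = ⋃ = {p, q}
X∖A={s, r}, int(X∖A)={}, hence cl(A)={s, p, q, r}
∂A: remove int from cl → {s, r}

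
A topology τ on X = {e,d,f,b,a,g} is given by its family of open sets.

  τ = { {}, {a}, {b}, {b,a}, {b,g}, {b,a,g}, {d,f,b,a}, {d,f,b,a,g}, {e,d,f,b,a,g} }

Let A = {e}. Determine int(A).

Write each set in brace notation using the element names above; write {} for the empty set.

open subsets of A: {}; so int(A) = {}

{}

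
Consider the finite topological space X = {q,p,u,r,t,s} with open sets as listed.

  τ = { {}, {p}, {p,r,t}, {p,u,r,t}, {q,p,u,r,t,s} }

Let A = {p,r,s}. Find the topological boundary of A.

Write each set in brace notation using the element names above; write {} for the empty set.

opens ⊆ A: {}, {p}; union → int = {p}
complement {q,u,t}; its interior {}; cl(A) = X∖{} = {q,p,u,r,t,s}
boundary = {q,p,u,r,t,s} ∖ {p} = {q,u,r,t,s}

{q,u,r,t,s}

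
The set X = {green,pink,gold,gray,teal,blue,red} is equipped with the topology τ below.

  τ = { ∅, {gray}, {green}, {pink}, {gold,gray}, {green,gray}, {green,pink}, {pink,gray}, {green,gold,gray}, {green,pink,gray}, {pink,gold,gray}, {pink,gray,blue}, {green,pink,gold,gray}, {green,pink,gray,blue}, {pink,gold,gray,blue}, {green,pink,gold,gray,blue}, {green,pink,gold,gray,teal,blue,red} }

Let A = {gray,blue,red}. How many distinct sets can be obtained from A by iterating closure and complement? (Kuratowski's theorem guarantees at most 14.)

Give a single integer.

cl via duality: int({green,pink,gold,teal}) = {green,pink}, so X∖{green,pink} = {gold,gray,teal,blue,red}
Write k for closure, c for complement:
  1. A     = {gray,blue,red}
  2. kA    = {gold,gray,teal,blue,red}
  3. cA    = {green,pink,gold,teal}
  4. ckA   = {green,pink}
  5. kcA   = {green,pink,gold,teal,blue,red}
  6. kckA  = {green,pink,teal,blue,red}
  7. ckcA  = {gray}
  8. ckckA = {gold,gray}
applying k or c yields no new set

8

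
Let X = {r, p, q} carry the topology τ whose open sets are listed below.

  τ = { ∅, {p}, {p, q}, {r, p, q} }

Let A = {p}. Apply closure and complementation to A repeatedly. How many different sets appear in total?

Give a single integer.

cl via duality: int({r, q}) = ∅, so X∖∅ = {r, p, q}
Write k for closure, c for complement:
  1. A     = {p}
  2. kA    = {r, p, q}
  3. cA    = {r, q}
  4. ckA   = ∅
applying k or c yields no new set

4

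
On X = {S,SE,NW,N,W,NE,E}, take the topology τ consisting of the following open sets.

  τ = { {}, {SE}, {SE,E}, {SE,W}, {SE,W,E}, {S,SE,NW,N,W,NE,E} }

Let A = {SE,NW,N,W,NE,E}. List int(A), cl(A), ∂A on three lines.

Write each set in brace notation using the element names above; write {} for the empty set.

opens ⊆ A: {}, {SE}, {SE,E}, {SE,W}, {SE,W,E}; union → int = {SE,W,E}
complement {S}; its interior {}; cl(A) = X∖{} = {S,SE,NW,N,W,NE,E}
boundary = {S,SE,NW,N,W,NE,E} ∖ {SE,W,E} = {S,NW,N,NE}

int(A) = {SE,W,E}
cl(A)  = {S,SE,NW,N,W,NE,E}
∂A     = {S,NW,N,NE}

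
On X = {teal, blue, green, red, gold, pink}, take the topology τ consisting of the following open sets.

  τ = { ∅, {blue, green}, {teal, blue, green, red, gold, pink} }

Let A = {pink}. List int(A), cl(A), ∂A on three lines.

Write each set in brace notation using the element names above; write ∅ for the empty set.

opens ⊆ A: ∅; union → int = ∅
complement {teal, blue, green, red, gold}; its interior {blue, green}; cl(A) = X∖{blue, green} = {teal, red, gold, pink}
boundary = {teal, red, gold, pink} ∖ ∅ = {teal, red, gold, pink}

int(A) = ∅
cl(A)  = {teal, red, gold, pink}
∂A     = {teal, red, gold, pink}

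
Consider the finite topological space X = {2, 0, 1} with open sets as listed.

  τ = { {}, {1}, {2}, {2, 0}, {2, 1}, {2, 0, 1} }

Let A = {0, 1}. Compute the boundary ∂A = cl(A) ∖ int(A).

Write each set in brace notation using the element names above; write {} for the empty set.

open subsets of A: {}, {1}; so int(A) = {1}
closure: X∖int(X∖A) = X∖{2} = {0, 1}
∂A = {0, 1} minus {1} = {0}

{0}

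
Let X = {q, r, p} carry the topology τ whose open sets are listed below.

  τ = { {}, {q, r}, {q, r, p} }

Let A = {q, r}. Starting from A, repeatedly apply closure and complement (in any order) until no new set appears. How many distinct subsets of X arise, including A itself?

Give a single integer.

4

X∖A={p}, int(X∖A)={}, hence cl(A)={q, r, p}
Orbit (k=closure, c=complement):
  1. A     = {q, r}
  2. kA    = {q, r, p}
  3. cA    = {p}
  4. ckA   = {}
(closed under both — stop)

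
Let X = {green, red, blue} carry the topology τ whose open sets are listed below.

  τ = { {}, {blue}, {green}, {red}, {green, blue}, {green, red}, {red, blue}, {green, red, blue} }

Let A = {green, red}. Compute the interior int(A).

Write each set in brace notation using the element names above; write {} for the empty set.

{green, red}

U open, U⊆A: {}, {red}, {green}, {green, red}. int(A) = ⋃ = {green, red}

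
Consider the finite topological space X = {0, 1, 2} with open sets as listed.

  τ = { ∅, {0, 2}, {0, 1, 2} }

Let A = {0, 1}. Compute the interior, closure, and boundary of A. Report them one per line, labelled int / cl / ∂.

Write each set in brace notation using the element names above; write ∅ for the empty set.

int(A) = ∅
cl(A)  = {0, 1, 2}
∂A     = {0, 1, 2}

interior: largest open inside A is ∅ (from ∅)
cl via duality: int({2}) = ∅, so X∖∅ = {0, 1, 2}
cl∖int = {0, 1, 2}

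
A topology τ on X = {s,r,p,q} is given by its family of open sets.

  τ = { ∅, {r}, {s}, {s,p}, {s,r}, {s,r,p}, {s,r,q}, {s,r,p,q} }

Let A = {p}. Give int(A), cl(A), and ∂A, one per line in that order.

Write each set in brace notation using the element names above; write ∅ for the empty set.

open subsets of A: ∅; so int(A) = ∅
closure: X∖int(X∖A) = X∖{s,r,q} = {p}
∂A = {p} minus ∅ = {p}

int(A) = ∅
cl(A)  = {p}
∂A     = {p}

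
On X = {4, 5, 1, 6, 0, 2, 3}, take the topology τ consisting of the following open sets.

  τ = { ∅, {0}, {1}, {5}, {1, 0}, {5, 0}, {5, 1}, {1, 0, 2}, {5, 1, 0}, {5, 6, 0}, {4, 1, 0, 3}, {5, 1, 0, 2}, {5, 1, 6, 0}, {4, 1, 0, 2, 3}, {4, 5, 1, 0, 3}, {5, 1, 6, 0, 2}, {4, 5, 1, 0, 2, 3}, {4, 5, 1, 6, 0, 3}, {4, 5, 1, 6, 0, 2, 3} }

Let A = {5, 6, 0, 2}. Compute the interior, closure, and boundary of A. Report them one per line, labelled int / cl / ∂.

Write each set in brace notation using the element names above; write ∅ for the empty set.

U open, U⊆A: ∅, {0}, {5}, {5, 0}, {5, 6, 0}. int(A) = ⋃ = {5, 6, 0}
X∖A={4, 1, 3}, int(X∖A)={1}, hence cl(A)={4, 5, 6, 0, 2, 3}
∂A: remove int from cl → {4, 2, 3}

int(A) = {5, 6, 0}
cl(A)  = {4, 5, 6, 0, 2, 3}
∂A     = {4, 2, 3}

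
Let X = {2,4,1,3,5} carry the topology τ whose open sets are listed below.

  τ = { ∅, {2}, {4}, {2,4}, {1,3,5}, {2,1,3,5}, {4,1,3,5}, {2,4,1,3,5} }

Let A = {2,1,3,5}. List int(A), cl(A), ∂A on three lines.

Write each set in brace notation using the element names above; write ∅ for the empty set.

int(A) = {2,1,3,5}
cl(A)  = {2,1,3,5}
∂A     = ∅

U open, U⊆A: ∅, {2}, {1,3,5}, {2,1,3,5}. int(A) = ⋃ = {2,1,3,5}
X∖A={4}, int(X∖A)={4}, hence cl(A)={2,1,3,5}
∂A: remove int from cl → ∅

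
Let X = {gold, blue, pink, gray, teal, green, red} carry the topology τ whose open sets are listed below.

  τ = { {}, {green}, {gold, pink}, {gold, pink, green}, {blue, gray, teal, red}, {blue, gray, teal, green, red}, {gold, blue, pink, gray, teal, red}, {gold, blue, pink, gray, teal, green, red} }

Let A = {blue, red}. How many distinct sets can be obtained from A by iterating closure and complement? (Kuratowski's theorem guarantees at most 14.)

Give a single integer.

X∖A={gold, pink, gray, teal, green}, int(X∖A)={gold, pink, green}, hence cl(A)={blue, gray, teal, red}
Orbit (k=closure, c=complement):
  1. A     = {blue, red}
  2. kA    = {blue, gray, teal, red}
  3. cA    = {gold, pink, gray, teal, green}
  4. ckA   = {gold, pink, green}
  5. kcA   = {gold, blue, pink, gray, teal, green, red}
  6. ckcA  = {}
(closed under both — stop)

6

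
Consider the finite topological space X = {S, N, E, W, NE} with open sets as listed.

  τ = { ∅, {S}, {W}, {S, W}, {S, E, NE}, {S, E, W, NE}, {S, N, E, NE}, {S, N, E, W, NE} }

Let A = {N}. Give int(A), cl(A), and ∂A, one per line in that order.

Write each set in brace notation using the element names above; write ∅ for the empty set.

int(A) = ∅
cl(A)  = {N}
∂A     = {N}

opens ⊆ A: ∅; union → int = ∅
complement {S, E, W, NE}; its interior {S, E, W, NE}; cl(A) = X∖{S, E, W, NE} = {N}
boundary = {N} ∖ ∅ = {N}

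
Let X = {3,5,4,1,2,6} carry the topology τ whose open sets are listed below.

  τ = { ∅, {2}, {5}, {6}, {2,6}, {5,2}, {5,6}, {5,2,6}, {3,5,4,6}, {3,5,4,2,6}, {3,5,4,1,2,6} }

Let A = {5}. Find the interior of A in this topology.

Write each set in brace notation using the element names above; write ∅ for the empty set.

U open, U⊆A: ∅, {5}. int(A) = ⋃ = {5}

{5}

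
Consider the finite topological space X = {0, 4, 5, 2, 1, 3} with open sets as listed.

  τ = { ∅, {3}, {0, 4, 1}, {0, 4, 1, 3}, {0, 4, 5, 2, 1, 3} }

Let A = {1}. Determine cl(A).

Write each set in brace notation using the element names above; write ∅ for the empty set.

cl via duality: int({0, 4, 5, 2, 3}) = {3}, so X∖{3} = {0, 4, 5, 2, 1}

{0, 4, 5, 2, 1}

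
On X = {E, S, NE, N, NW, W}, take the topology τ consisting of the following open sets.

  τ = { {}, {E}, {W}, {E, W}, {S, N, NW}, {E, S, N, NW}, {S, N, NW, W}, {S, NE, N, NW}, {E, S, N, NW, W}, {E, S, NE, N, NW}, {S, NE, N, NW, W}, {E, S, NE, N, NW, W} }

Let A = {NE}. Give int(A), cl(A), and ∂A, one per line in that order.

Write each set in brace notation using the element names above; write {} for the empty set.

int(A) = {}
cl(A)  = {NE}
∂A     = {NE}

open subsets of A: {}; so int(A) = {}
closure: X∖int(X∖A) = X∖{E, S, N, NW, W} = {NE}
∂A = {NE} minus {} = {NE}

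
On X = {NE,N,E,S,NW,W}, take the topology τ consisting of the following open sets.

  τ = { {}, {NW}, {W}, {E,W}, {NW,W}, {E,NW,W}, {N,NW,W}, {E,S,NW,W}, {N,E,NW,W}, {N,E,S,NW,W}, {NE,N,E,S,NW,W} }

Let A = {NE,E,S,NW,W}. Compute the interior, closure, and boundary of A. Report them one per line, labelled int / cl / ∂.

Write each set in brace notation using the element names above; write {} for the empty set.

opens ⊆ A: {}, {NW}, {W}, {NW,W}, {E,W}, {E,NW,W}, {E,S,NW,W}; union → int = {E,S,NW,W}
complement {N}; its interior {}; cl(A) = X∖{} = {NE,N,E,S,NW,W}
boundary = {NE,N,E,S,NW,W} ∖ {E,S,NW,W} = {NE,N}

int(A) = {E,S,NW,W}
cl(A)  = {NE,N,E,S,NW,W}
∂A     = {NE,N}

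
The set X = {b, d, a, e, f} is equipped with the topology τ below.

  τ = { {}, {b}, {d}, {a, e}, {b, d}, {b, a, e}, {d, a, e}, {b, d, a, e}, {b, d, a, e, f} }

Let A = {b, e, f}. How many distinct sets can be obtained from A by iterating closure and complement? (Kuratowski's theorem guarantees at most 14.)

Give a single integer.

complement {d, a}; its interior {d}; cl(A) = X∖{d} = {b, a, e, f}
With k = closure, c = complement:
  1. A     = {b, e, f}
  2. kA    = {b, a, e, f}
  3. cA    = {d, a}
  4. ckA   = {d}
  5. kcA   = {d, a, e, f}
  6. kckA  = {d, f}
  7. ckcA  = {b}
  8. ckckA = {b, a, e}
  9. kckcA = {b, f}
  10. ckckcA = {d, a, e}
k, c of each give nothing new

10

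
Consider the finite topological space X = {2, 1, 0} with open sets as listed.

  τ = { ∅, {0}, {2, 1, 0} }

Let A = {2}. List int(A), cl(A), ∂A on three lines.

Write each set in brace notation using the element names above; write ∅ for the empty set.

opens ⊆ A: ∅; union → int = ∅
complement {1, 0}; its interior {0}; cl(A) = X∖{0} = {2, 1}
boundary = {2, 1} ∖ ∅ = {2, 1}

int(A) = ∅
cl(A)  = {2, 1}
∂A     = {2, 1}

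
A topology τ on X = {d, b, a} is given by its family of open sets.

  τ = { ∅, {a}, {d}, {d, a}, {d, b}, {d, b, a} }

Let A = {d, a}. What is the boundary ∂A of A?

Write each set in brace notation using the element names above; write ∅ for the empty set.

open subsets of A: ∅, {d}, {a}, {d, a}; so int(A) = {d, a}
closure: X∖int(X∖A) = X∖∅ = {d, b, a}
∂A = {d, b, a} minus {d, a} = {b}

{b}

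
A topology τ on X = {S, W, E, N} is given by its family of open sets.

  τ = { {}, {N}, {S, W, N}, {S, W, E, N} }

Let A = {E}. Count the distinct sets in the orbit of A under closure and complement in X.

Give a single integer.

cl via duality: int({S, W, N}) = {S, W, N}, so X∖{S, W, N} = {E}
Write k for closure, c for complement:
  1. A     = {E}
  2. cA    = {S, W, N}
  3. kcA   = {S, W, E, N}
  4. ckcA  = {}
applying k or c yields no new set

4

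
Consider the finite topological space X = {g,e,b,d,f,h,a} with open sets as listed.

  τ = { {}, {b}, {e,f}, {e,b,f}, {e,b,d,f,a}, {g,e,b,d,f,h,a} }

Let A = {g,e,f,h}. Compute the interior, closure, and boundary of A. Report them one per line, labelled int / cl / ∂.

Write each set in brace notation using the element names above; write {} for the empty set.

open subsets of A: {}, {e,f}; so int(A) = {e,f}
closure: X∖int(X∖A) = X∖{b} = {g,e,d,f,h,a}
∂A = {g,e,d,f,h,a} minus {e,f} = {g,d,h,a}

int(A) = {e,f}
cl(A)  = {g,e,d,f,h,a}
∂A     = {g,d,h,a}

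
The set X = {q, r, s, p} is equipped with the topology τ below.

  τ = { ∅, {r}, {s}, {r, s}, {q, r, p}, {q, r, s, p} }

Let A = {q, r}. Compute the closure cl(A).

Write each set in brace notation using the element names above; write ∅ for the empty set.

complement {s, p}; its interior {s}; cl(A) = X∖{s} = {q, r, p}

{q, r, p}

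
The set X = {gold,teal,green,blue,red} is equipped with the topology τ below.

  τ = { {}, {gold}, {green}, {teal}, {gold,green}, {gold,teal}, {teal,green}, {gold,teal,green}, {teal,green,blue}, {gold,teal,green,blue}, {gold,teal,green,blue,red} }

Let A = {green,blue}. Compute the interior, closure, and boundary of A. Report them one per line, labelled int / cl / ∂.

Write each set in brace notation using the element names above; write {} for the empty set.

open subsets of A: {}, {green}; so int(A) = {green}
closure: X∖int(X∖A) = X∖{gold,teal} = {green,blue,red}
∂A = {green,blue,red} minus {green} = {blue,red}

int(A) = {green}
cl(A)  = {green,blue,red}
∂A     = {blue,red}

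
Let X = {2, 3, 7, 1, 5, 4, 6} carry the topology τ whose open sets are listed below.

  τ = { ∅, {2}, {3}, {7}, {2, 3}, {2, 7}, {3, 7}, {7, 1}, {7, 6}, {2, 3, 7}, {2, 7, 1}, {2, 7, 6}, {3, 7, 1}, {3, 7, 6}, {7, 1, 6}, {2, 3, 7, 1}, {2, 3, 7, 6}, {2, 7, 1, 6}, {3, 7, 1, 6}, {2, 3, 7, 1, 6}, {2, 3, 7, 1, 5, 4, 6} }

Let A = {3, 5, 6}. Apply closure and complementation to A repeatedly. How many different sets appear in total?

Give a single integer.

closure: X∖int(X∖A) = X∖{2, 7, 1} = {3, 5, 4, 6}
Let k=closure and c=complement:
  1. A     = {3, 5, 6}
  2. kA    = {3, 5, 4, 6}
  3. cA    = {2, 7, 1, 4}
  4. ckA   = {2, 7, 1}
  5. kcA   = {2, 7, 1, 5, 4, 6}
  6. ckcA  = {3}
  7. kckcA = {3, 5, 4}
  8. ckckcA = {2, 7, 1, 6}
— saturated at 8

8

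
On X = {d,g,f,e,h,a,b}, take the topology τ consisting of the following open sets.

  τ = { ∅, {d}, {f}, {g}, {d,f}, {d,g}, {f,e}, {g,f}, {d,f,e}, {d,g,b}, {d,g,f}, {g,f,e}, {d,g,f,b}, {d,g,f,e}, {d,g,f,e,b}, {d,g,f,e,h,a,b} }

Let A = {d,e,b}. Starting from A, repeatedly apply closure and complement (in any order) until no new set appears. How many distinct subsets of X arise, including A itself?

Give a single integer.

X∖A={g,f,h,a}, int(X∖A)={g,f}, hence cl(A)={d,e,h,a,b}
Orbit (k=closure, c=complement):
  1. A     = {d,e,b}
  2. kA    = {d,e,h,a,b}
  3. cA    = {g,f,h,a}
  4. ckA   = {g,f}
  5. kcA   = {g,f,e,h,a,b}
  6. ckcA  = {d}
  7. kckcA = {d,h,a,b}
  8. ckckcA = {g,f,e}
(closed under both — stop)

8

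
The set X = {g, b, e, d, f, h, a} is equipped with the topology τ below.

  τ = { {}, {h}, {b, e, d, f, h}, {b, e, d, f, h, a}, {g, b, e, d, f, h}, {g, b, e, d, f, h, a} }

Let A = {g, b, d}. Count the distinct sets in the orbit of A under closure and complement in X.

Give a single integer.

complement {e, f, h, a}; its interior {h}; cl(A) = X∖{h} = {g, b, e, d, f, a}
With k = closure, c = complement:
  1. A     = {g, b, d}
  2. kA    = {g, b, e, d, f, a}
  3. cA    = {e, f, h, a}
  4. ckA   = {h}
  5. kcA   = {g, b, e, d, f, h, a}
  6. ckcA  = {}
k, c of each give nothing new

6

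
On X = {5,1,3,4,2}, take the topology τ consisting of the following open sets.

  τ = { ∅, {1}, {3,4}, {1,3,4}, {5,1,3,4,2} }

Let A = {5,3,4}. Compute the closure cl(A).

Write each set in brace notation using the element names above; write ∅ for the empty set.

{5,3,4,2}

closure: X∖int(X∖A) = X∖{1} = {5,3,4,2}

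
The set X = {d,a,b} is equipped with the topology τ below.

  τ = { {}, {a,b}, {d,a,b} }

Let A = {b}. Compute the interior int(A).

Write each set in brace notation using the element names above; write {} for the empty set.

{}

open subsets of A: {}; so int(A) = {}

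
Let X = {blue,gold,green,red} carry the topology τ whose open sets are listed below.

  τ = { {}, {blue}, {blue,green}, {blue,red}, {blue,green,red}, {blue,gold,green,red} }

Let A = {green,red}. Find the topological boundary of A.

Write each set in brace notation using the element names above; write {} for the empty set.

{gold,green,red}

opens ⊆ A: {}; union → int = {}
complement {blue,gold}; its interior {blue}; cl(A) = X∖{blue} = {gold,green,red}
boundary = {gold,green,red} ∖ {} = {gold,green,red}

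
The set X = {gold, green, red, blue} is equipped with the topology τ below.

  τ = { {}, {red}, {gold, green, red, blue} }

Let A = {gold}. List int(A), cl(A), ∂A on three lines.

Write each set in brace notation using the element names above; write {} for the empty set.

int(A) = {}
cl(A)  = {gold, green, blue}
∂A     = {gold, green, blue}

open subsets of A: {}; so int(A) = {}
closure: X∖int(X∖A) = X∖{red} = {gold, green, blue}
∂A = {gold, green, blue} minus {} = {gold, green, blue}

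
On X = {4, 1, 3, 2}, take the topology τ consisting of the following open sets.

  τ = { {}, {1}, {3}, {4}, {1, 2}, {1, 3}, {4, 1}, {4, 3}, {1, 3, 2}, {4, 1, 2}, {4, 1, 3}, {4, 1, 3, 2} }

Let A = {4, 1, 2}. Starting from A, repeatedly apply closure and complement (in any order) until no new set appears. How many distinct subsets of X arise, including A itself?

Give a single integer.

closure: X∖int(X∖A) = X∖{3} = {4, 1, 2}
Let k=closure and c=complement:
  1. A     = {4, 1, 2}
  2. cA    = {3}
— saturated at 2

2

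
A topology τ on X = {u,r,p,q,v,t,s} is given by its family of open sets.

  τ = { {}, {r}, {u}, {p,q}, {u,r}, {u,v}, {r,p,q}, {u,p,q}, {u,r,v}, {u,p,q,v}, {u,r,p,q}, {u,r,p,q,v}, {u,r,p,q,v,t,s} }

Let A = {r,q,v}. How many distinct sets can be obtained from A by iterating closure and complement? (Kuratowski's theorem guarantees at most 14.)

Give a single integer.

complement {u,p,t,s}; its interior {u}; cl(A) = X∖{u} = {r,p,q,v,t,s}
With k = closure, c = complement:
  1. A     = {r,q,v}
  2. kA    = {r,p,q,v,t,s}
  3. cA    = {u,p,t,s}
  4. ckA   = {u}
  5. kcA   = {u,p,q,v,t,s}
  6. kckA  = {u,v,t,s}
  7. ckcA  = {r}
  8. ckckA = {r,p,q}
  9. kckcA = {r,t,s}
  10. kckckA = {r,p,q,t,s}
  11. ckckcA = {u,p,q,v}
  12. ckckckA = {u,v}
k, c of each give nothing new

12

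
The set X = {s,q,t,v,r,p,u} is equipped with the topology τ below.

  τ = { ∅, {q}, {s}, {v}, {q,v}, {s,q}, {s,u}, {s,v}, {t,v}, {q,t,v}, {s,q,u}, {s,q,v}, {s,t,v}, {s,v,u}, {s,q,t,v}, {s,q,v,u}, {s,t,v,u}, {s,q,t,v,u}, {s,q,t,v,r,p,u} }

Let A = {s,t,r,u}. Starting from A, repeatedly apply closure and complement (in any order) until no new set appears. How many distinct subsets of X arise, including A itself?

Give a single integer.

8

complement {q,v,p}; its interior {q,v}; cl(A) = X∖{q,v} = {s,t,r,p,u}
With k = closure, c = complement:
  1. A     = {s,t,r,u}
  2. kA    = {s,t,r,p,u}
  3. cA    = {q,v,p}
  4. ckA   = {q,v}
  5. kcA   = {q,t,v,r,p}
  6. ckcA  = {s,u}
  7. kckcA = {s,r,p,u}
  8. ckckcA = {q,t,v}
k, c of each give nothing new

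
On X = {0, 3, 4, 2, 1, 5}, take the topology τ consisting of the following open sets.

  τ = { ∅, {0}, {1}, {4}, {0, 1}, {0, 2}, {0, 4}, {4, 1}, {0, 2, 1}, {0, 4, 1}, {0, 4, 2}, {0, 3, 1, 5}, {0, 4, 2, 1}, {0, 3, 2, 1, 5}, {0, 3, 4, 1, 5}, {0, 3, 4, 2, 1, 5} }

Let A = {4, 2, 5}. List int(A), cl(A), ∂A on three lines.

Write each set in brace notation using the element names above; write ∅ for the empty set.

int(A) = {4}
cl(A)  = {3, 4, 2, 5}
∂A     = {3, 2, 5}

open subsets of A: ∅, {4}; so int(A) = {4}
closure: X∖int(X∖A) = X∖{0, 1} = {3, 4, 2, 5}
∂A = {3, 4, 2, 5} minus {4} = {3, 2, 5}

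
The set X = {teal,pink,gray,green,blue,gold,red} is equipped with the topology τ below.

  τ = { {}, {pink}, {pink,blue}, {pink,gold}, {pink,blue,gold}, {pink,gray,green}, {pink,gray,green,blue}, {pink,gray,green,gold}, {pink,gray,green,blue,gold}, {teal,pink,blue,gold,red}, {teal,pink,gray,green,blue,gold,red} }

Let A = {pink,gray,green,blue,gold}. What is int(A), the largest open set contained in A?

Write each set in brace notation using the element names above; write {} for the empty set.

{pink,gray,green,blue,gold}

opens ⊆ A: {}, {pink}, {pink,gold}, {pink,blue}, {pink,blue,gold}, {pink,gray,green}, {pink,gray,green,blue}, {pink,gray,green,gold}, {pink,gray,green,blue,gold}; union → int = {pink,gray,green,blue,gold}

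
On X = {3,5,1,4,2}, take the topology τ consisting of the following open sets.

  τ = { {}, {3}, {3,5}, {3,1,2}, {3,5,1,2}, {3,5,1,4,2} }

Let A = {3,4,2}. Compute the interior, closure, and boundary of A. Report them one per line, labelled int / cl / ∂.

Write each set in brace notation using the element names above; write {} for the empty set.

int(A) = {3}
cl(A)  = {3,5,1,4,2}
∂A     = {5,1,4,2}

open subsets of A: {}, {3}; so int(A) = {3}
closure: X∖int(X∖A) = X∖{} = {3,5,1,4,2}
∂A = {3,5,1,4,2} minus {3} = {5,1,4,2}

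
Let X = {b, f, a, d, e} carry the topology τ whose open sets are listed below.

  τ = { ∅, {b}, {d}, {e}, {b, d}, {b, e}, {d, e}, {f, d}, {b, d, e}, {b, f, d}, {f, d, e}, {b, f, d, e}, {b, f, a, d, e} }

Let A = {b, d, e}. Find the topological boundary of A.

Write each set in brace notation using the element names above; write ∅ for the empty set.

{f, a}

opens ⊆ A: ∅, {e}, {b}, {d}, {d, e}, {b, e}, {b, d}, {b, d, e}; union → int = {b, d, e}
complement {f, a}; its interior ∅; cl(A) = X∖∅ = {b, f, a, d, e}
boundary = {b, f, a, d, e} ∖ {b, d, e} = {f, a}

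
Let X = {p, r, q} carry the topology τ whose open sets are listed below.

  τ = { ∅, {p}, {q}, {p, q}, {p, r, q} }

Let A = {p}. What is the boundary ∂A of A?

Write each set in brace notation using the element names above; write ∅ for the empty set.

interior: largest open inside A is {p} (from ∅, {p})
cl via duality: int({r, q}) = {q}, so X∖{q} = {p, r}
cl∖int = {r}

{r}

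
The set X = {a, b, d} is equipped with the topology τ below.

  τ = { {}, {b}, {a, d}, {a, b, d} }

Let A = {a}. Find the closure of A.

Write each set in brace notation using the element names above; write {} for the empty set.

{a, d}

closure: X∖int(X∖A) = X∖{b} = {a, d}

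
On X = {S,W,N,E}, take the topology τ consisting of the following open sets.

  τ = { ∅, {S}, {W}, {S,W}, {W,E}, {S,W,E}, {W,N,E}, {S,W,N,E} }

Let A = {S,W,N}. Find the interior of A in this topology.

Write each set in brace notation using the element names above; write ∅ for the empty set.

interior: largest open inside A is {S,W} (from ∅, {S}, {W}, {S,W})

{S,W}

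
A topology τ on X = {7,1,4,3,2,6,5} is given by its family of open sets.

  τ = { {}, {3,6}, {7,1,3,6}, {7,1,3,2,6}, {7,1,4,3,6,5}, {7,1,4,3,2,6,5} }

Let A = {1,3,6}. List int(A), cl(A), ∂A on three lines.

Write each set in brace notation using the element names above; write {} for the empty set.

int(A) = {3,6}
cl(A)  = {7,1,4,3,2,6,5}
∂A     = {7,1,4,2,5}

open subsets of A: {}, {3,6}; so int(A) = {3,6}
closure: X∖int(X∖A) = X∖{} = {7,1,4,3,2,6,5}
∂A = {7,1,4,3,2,6,5} minus {3,6} = {7,1,4,2,5}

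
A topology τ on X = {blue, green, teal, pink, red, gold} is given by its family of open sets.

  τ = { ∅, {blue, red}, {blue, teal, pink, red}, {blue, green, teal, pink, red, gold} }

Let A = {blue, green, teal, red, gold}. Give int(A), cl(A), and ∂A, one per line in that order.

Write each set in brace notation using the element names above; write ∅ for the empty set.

int(A) = {blue, red}
cl(A)  = {blue, green, teal, pink, red, gold}
∂A     = {green, teal, pink, gold}

U open, U⊆A: ∅, {blue, red}. int(A) = ⋃ = {blue, red}
X∖A={pink}, int(X∖A)=∅, hence cl(A)={blue, green, teal, pink, red, gold}
∂A: remove int from cl → {green, teal, pink, gold}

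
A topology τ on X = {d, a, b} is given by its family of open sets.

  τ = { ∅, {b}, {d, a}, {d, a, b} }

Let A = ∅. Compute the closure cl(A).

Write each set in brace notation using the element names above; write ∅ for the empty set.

∅

complement {d, a, b}; its interior {d, a, b}; cl(A) = X∖{d, a, b} = ∅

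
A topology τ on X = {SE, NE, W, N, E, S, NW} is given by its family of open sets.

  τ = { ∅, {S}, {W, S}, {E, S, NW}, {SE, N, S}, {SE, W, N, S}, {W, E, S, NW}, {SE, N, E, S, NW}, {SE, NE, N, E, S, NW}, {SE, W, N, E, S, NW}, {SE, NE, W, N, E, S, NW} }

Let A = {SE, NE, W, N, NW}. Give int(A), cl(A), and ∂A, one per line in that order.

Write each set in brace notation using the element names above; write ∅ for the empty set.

int(A) = ∅
cl(A)  = {SE, NE, W, N, E, NW}
∂A     = {SE, NE, W, N, E, NW}

interior: largest open inside A is ∅ (from ∅)
cl via duality: int({E, S}) = {S}, so X∖{S} = {SE, NE, W, N, E, NW}
cl∖int = {SE, NE, W, N, E, NW}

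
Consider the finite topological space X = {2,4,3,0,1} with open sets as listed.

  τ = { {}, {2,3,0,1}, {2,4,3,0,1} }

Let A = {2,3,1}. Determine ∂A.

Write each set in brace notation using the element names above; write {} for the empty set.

opens ⊆ A: {}; union → int = {}
complement {4,0}; its interior {}; cl(A) = X∖{} = {2,4,3,0,1}
boundary = {2,4,3,0,1} ∖ {} = {2,4,3,0,1}

{2,4,3,0,1}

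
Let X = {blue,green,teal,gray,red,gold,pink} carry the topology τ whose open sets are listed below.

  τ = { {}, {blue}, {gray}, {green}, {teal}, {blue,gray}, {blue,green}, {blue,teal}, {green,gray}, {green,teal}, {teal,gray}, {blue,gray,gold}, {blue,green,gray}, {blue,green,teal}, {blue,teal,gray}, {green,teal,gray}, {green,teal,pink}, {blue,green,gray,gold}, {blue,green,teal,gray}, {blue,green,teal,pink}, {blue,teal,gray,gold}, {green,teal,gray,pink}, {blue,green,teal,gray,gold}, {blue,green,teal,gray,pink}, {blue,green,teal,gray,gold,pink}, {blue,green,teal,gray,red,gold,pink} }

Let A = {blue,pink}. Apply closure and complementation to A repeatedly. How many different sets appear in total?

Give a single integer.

8

cl via duality: int({green,teal,gray,red,gold}) = {green,teal,gray}, so X∖{green,teal,gray} = {blue,red,gold,pink}
Write k for closure, c for complement:
  1. A     = {blue,pink}
  2. kA    = {blue,red,gold,pink}
  3. cA    = {green,teal,gray,red,gold}
  4. ckA   = {green,teal,gray}
  5. kcA   = {green,teal,gray,red,gold,pink}
  6. ckcA  = {blue}
  7. kckcA = {blue,red,gold}
  8. ckckcA = {green,teal,gray,pink}
applying k or c yields no new set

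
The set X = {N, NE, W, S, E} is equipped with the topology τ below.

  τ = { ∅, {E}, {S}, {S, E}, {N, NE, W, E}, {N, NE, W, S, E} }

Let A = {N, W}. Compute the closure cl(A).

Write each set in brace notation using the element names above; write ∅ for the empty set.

X∖A={NE, S, E}, int(X∖A)={S, E}, hence cl(A)={N, NE, W}

{N, NE, W}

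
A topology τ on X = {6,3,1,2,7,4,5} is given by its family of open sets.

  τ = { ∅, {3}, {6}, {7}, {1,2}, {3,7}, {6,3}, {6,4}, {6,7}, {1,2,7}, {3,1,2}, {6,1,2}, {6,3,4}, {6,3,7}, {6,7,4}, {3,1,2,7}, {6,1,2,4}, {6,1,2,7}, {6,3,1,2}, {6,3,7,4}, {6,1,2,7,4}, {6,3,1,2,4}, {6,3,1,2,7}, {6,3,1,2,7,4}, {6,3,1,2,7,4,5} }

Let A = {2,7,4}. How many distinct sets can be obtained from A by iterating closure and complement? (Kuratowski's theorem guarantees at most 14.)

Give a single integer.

12

closure: X∖int(X∖A) = X∖{6,3} = {1,2,7,4,5}
Let k=closure and c=complement:
  1. A     = {2,7,4}
  2. kA    = {1,2,7,4,5}
  3. cA    = {6,3,1,5}
  4. ckA   = {6,3}
  5. kcA   = {6,3,1,2,4,5}
  6. kckA  = {6,3,4,5}
  7. ckcA  = {7}
  8. ckckA = {1,2,7}
  9. kckcA = {7,5}
  10. kckckA = {1,2,7,5}
  11. ckckcA = {6,3,1,2,4}
  12. ckckckA = {6,3,4}
— saturated at 12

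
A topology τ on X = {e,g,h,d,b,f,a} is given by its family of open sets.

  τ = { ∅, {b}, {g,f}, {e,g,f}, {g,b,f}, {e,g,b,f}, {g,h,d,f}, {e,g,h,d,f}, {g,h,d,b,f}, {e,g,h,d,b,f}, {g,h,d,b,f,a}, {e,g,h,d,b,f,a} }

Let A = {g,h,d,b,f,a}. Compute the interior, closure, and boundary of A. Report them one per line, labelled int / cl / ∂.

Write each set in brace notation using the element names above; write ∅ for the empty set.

U open, U⊆A: ∅, {b}, {g,f}, {g,b,f}, {g,h,d,f}, {g,h,d,b,f}, {g,h,d,b,f,a}. int(A) = ⋃ = {g,h,d,b,f,a}
X∖A={e}, int(X∖A)=∅, hence cl(A)={e,g,h,d,b,f,a}
∂A: remove int from cl → {e}

int(A) = {g,h,d,b,f,a}
cl(A)  = {e,g,h,d,b,f,a}
∂A     = {e}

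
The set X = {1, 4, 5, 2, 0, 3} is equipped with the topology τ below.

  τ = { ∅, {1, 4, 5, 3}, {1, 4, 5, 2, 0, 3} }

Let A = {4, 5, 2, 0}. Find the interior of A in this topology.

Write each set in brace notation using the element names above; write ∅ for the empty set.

∅

open subsets of A: ∅; so int(A) = ∅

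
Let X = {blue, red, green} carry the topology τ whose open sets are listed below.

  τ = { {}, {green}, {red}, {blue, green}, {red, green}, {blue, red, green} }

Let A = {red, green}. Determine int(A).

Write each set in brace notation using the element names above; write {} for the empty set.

{red, green}

interior: largest open inside A is {red, green} (from {}, {red}, {green}, {red, green})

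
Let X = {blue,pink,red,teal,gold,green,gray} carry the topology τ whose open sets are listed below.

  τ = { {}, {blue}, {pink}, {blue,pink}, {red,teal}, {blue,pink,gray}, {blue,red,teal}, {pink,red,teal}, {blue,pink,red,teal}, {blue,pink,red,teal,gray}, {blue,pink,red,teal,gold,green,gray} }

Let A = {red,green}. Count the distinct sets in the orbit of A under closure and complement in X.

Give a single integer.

8

closure: X∖int(X∖A) = X∖{blue,pink,gray} = {red,teal,gold,green}
Let k=closure and c=complement:
  1. A     = {red,green}
  2. kA    = {red,teal,gold,green}
  3. cA    = {blue,pink,teal,gold,gray}
  4. ckA   = {blue,pink,gray}
  5. kcA   = {blue,pink,red,teal,gold,green,gray}
  6. kckA  = {blue,pink,gold,green,gray}
  7. ckcA  = {}
  8. ckckA = {red,teal}
— saturated at 8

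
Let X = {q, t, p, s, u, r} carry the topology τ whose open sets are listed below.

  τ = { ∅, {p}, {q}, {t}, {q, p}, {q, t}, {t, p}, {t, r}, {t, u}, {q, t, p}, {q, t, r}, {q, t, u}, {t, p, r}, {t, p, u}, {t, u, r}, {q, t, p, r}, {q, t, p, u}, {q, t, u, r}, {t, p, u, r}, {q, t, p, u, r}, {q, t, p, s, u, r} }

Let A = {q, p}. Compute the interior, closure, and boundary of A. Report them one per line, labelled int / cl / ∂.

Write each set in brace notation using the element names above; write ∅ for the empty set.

open subsets of A: ∅, {p}, {q}, {q, p}; so int(A) = {q, p}
closure: X∖int(X∖A) = X∖{t, u, r} = {q, p, s}
∂A = {q, p, s} minus {q, p} = {s}

int(A) = {q, p}
cl(A)  = {q, p, s}
∂A     = {s}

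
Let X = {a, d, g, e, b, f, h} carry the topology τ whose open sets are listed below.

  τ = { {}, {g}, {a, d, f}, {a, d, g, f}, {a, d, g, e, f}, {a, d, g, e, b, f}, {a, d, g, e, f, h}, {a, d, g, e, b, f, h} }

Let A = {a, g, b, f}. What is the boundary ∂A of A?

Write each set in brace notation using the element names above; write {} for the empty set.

{a, d, e, b, f, h}

interior: largest open inside A is {g} (from {}, {g})
cl via duality: int({d, e, h}) = {}, so X∖{} = {a, d, g, e, b, f, h}
cl∖int = {a, d, e, b, f, h}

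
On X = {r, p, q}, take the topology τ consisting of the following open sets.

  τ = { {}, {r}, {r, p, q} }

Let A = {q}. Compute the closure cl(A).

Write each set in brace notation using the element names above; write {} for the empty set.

{p, q}

X∖A={r, p}, int(X∖A)={r}, hence cl(A)={p, q}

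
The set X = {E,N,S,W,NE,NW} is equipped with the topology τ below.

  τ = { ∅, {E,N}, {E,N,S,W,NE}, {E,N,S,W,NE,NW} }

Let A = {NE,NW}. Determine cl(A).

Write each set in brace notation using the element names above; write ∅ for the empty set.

{S,W,NE,NW}

complement {E,N,S,W}; its interior {E,N}; cl(A) = X∖{E,N} = {S,W,NE,NW}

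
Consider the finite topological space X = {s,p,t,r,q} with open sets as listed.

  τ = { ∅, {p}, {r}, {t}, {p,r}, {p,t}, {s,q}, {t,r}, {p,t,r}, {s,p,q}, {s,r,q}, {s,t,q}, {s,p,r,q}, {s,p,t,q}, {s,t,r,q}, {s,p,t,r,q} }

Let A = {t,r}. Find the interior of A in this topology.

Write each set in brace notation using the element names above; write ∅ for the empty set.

open subsets of A: ∅, {t}, {r}, {t,r}; so int(A) = {t,r}

{t,r}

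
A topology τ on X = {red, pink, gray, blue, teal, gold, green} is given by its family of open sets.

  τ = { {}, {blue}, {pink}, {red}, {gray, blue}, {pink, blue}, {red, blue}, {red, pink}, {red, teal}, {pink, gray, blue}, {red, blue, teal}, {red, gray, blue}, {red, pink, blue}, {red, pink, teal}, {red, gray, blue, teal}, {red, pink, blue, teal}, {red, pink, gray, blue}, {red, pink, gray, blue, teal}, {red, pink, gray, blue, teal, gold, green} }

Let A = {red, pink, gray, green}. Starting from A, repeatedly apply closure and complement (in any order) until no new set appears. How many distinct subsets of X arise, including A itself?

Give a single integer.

10

closure: X∖int(X∖A) = X∖{blue} = {red, pink, gray, teal, gold, green}
Let k=closure and c=complement:
  1. A     = {red, pink, gray, green}
  2. kA    = {red, pink, gray, teal, gold, green}
  3. cA    = {blue, teal, gold}
  4. ckA   = {blue}
  5. kcA   = {gray, blue, teal, gold, green}
  6. kckA  = {gray, blue, gold, green}
  7. ckcA  = {red, pink}
  8. ckckA = {red, pink, teal}
  9. kckcA = {red, pink, teal, gold, green}
  10. ckckcA = {gray, blue}
— saturated at 10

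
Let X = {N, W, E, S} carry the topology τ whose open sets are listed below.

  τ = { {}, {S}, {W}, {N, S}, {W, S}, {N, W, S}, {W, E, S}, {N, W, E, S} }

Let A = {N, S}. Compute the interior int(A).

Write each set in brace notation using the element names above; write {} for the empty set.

opens ⊆ A: {}, {S}, {N, S}; union → int = {N, S}

{N, S}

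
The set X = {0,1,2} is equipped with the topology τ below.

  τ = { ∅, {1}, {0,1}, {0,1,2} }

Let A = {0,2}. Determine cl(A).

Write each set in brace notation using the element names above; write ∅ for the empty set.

complement {1}; its interior {1}; cl(A) = X∖{1} = {0,2}

{0,2}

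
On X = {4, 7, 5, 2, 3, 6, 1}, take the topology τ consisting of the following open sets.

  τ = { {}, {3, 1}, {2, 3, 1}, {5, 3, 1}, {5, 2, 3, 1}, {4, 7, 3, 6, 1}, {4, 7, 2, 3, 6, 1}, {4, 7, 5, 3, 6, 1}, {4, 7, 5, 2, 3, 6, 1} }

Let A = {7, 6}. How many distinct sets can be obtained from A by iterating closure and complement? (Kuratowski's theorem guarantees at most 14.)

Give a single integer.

6

closure: X∖int(X∖A) = X∖{5, 2, 3, 1} = {4, 7, 6}
Let k=closure and c=complement:
  1. A     = {7, 6}
  2. kA    = {4, 7, 6}
  3. cA    = {4, 5, 2, 3, 1}
  4. ckA   = {5, 2, 3, 1}
  5. kcA   = {4, 7, 5, 2, 3, 6, 1}
  6. ckcA  = {}
— saturated at 6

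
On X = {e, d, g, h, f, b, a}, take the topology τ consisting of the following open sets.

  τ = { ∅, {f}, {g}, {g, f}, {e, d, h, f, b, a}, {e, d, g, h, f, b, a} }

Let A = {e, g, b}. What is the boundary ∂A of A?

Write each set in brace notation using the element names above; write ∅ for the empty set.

{e, d, h, b, a}

interior: largest open inside A is {g} (from ∅, {g})
cl via duality: int({d, h, f, a}) = {f}, so X∖{f} = {e, d, g, h, b, a}
cl∖int = {e, d, h, b, a}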